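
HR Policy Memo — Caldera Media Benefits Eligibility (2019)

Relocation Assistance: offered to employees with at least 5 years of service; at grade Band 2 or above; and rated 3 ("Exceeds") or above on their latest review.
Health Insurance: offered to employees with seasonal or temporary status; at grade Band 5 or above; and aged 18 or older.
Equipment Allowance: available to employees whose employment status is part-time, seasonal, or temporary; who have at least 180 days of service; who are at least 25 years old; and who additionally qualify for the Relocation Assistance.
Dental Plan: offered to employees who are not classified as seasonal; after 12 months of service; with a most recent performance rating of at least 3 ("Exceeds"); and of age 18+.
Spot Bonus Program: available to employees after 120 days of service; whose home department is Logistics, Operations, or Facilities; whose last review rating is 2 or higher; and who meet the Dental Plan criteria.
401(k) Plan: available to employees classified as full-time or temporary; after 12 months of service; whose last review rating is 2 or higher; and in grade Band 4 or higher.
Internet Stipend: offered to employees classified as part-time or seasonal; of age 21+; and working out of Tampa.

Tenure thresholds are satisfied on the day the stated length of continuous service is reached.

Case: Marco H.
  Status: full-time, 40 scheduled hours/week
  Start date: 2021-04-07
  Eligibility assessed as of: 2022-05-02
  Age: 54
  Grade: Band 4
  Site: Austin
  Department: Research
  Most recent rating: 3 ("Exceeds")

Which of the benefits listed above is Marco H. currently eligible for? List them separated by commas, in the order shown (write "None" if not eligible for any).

Service from 2021-04-07 to 2022-05-02: 390 days.
Relocation Assistance — service 390 days < 5 years (≈1825 days) ✗ → not eligible.
Health Insurance — status full-time ✗ (requires seasonal or temporary) → not eligible.
Equipment Allowance — status full-time ✗ (requires part-time, seasonal, or temporary) → not eligible.
Dental Plan — status full-time ✓ (not excluded); service 390 days ≥ 12 months (≈360 days) ✓; rating 3 ≥ 3 ✓; age 54 ≥ 18 ✓ → eligible.
Spot Bonus Program — service 390 days ≥ 120 days ✓; dept Research ✗ → not eligible.
401(k) Plan — status full-time ✓; service 390 days ≥ 12 months (≈360 days) ✓; rating 3 ≥ 2 ✓; grade Band 4 ≥ Band 4 ✓ → eligible.
Internet Stipend — status full-time ✗ (requires part-time or seasonal) → not eligible.

Dental Plan, 401(k) Plan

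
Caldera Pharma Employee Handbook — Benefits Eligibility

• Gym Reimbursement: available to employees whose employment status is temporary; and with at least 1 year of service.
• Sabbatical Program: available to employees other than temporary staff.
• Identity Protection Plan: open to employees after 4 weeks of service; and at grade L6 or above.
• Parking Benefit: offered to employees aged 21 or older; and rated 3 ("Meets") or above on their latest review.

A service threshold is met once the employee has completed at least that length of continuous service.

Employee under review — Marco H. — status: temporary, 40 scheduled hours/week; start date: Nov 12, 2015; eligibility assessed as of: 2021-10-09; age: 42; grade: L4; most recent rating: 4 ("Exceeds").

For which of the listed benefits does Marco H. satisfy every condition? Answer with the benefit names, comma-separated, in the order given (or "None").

Service from Nov 12, 2015 to 2021-10-09: 2158 days.
Gym Reimbursement — status temporary ✓; service 2158 days ≥ 1 year (≈365 days) ✓ → eligible.
Sabbatical Program — status temporary ✗ (excluded) → not eligible.
Identity Protection Plan — service 2158 days ≥ 4 weeks (≈28 days) ✓; grade L4 < L6 ✗ → not eligible.
Parking Benefit — age 42 ≥ 21 ✓; rating 4 ≥ 3 ✓ → eligible.

Gym Reimbursement, Parking Benefit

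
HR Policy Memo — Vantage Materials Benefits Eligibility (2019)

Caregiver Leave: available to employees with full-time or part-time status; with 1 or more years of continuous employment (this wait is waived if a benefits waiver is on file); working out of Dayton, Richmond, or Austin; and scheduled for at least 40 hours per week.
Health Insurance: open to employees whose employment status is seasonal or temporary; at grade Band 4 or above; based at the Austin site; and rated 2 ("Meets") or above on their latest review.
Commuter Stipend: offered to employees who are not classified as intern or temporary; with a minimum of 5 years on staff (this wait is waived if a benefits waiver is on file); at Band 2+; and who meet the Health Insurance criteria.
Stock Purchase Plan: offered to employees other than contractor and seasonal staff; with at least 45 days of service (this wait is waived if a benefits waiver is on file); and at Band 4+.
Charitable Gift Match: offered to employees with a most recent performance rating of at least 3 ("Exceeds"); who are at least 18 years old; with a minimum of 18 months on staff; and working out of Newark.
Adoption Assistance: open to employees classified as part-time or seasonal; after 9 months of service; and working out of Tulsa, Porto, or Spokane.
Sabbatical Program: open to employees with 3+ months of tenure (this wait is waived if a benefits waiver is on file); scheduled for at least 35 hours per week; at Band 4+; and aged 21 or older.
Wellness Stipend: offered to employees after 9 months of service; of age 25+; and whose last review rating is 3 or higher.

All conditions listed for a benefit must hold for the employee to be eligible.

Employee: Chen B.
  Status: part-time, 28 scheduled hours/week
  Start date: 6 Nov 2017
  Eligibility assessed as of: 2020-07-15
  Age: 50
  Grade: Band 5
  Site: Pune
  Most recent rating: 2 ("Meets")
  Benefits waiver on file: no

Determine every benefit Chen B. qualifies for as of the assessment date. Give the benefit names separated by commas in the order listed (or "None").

Stock Purchase Plan

Service from 6 Nov 2017 to 2020-07-15: 982 days.
Caregiver Leave — status part-time ✓; no waiver, service 982 days ≥ 1 year (≈365 days) ✓; site Pune ✗ (not Dayton, Richmond, or Austin) → not eligible.
Health Insurance — status part-time ✗ (requires seasonal or temporary) → not eligible.
Commuter Stipend — status part-time ✓ (not excluded); no waiver, service 982 days < 5 years (≈1825 days) ✗ → not eligible.
Stock Purchase Plan — status part-time ✓ (not excluded); no waiver, service 982 days ≥ 45 days ✓; grade Band 5 ≥ Band 4 ✓ → eligible.
Charitable Gift Match — rating 2 < 3 ✗ → not eligible.
Adoption Assistance — status part-time ✓; service 982 days ≥ 9 months (≈270 days) ✓; site Pune ✗ (not Tulsa, Porto, or Spokane) → not eligible.
Sabbatical Program — no waiver, service 982 days ≥ 3 months (≈90 days) ✓; 28 hrs/wk < 35 ✗ → not eligible.
Wellness Stipend — service 982 days ≥ 9 months (≈270 days) ✓; age 50 ≥ 25 ✓; rating 2 < 3 ✗ → not eligible.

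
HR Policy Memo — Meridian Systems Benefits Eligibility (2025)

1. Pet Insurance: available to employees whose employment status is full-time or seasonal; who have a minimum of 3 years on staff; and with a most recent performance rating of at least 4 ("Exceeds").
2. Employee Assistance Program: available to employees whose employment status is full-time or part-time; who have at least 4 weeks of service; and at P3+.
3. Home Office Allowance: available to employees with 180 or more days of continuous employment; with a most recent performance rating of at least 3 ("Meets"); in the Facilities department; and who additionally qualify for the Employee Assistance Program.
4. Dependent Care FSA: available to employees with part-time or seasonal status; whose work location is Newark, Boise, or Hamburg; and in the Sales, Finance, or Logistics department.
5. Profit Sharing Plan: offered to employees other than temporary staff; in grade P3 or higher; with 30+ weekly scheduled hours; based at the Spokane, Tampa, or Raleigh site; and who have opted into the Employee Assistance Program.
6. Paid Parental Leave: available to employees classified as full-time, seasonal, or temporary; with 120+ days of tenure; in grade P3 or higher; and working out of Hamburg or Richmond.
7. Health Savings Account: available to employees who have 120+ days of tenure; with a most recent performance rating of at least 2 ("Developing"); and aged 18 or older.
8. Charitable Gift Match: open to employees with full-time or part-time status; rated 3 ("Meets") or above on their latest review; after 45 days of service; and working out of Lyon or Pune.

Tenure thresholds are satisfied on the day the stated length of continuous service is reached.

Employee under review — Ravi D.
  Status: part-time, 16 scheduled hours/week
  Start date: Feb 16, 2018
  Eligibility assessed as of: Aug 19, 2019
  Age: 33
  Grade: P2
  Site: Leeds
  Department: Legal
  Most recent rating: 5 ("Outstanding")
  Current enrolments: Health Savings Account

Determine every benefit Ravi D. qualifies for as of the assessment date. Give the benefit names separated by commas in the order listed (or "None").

Health Savings Account

Service from Feb 16, 2018 to Aug 19, 2019: 549 days.
Pet Insurance — status part-time ✗ (requires full-time or seasonal) → not eligible.
Employee Assistance Program — status part-time ✓; service 549 days ≥ 4 weeks (≈28 days) ✓; grade P2 < P3 ✗ → not eligible.
Home Office Allowance — service 549 days ≥ 180 days ✓; rating 5 ≥ 3 ✓; dept Legal ✗ → not eligible.
Dependent Care FSA — status part-time ✓; site Leeds ✗ (not Newark, Boise, or Hamburg) → not eligible.
Profit Sharing Plan — status part-time ✓ (not excluded); grade P2 < P3 ✗ → not eligible.
Paid Parental Leave — status part-time ✗ (requires full-time, seasonal, or temporary) → not eligible.
Health Savings Account — service 549 days ≥ 120 days ✓; rating 5 ≥ 2 ✓; age 33 ≥ 18 ✓ → eligible.
Charitable Gift Match — status part-time ✓; rating 5 ≥ 3 ✓; service 549 days ≥ 45 days ✓; site Leeds ✗ (not Lyon or Pune) → not eligible.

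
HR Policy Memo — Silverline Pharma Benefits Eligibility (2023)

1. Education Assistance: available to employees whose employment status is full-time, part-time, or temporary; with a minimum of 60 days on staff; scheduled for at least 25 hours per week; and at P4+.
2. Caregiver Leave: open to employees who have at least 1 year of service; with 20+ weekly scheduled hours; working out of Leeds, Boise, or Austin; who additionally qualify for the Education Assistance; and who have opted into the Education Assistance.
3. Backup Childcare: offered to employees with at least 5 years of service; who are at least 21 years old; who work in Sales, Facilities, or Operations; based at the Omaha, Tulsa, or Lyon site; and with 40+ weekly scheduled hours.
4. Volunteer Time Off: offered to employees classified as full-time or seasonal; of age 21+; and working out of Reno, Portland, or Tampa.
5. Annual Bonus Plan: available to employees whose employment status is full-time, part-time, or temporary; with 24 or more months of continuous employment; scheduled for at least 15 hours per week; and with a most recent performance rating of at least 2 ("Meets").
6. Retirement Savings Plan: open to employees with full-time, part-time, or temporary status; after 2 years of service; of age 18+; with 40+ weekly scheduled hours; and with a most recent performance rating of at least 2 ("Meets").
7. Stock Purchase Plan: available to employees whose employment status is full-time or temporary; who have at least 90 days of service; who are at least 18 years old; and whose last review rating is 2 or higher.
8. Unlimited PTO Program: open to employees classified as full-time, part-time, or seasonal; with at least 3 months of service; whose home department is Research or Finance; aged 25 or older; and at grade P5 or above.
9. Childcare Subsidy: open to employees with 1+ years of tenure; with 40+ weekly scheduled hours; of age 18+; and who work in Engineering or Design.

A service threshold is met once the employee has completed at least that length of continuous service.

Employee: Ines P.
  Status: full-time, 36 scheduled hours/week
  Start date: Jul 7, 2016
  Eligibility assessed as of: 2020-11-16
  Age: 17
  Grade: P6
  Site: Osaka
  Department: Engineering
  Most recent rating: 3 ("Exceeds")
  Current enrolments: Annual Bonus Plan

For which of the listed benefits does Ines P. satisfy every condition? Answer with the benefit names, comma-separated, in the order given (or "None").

Service from Jul 7, 2016 to 2020-11-16: 1593 days.
Education Assistance — status full-time ✓; service 1593 days ≥ 60 days ✓; 36 hrs/wk ≥ 25 ✓; grade P6 ≥ P4 ✓ → eligible.
Caregiver Leave — service 1593 days ≥ 1 year (≈365 days) ✓; 36 hrs/wk ≥ 20 ✓; site Osaka ✗ (not Leeds, Boise, or Austin) → not eligible.
Backup Childcare — service 1593 days < 5 years (≈1825 days) ✗ → not eligible.
Volunteer Time Off — status full-time ✓; age 17 < 21 ✗ → not eligible.
Annual Bonus Plan — status full-time ✓; service 1593 days ≥ 24 months (≈720 days) ✓; 36 hrs/wk ≥ 15 ✓; rating 3 ≥ 2 ✓ → eligible.
Retirement Savings Plan — status full-time ✓; service 1593 days ≥ 2 years (≈730 days) ✓; age 17 < 18 ✗ → not eligible.
Stock Purchase Plan — status full-time ✓; service 1593 days ≥ 90 days ✓; age 17 < 18 ✗ → not eligible.
Unlimited PTO Program — status full-time ✓; service 1593 days ≥ 3 months (≈90 days) ✓; dept Engineering ✗ → not eligible.
Childcare Subsidy — service 1593 days ≥ 1 year (≈365 days) ✓; 36 hrs/wk < 40 ✗ → not eligible.

Education Assistance, Annual Bonus Plan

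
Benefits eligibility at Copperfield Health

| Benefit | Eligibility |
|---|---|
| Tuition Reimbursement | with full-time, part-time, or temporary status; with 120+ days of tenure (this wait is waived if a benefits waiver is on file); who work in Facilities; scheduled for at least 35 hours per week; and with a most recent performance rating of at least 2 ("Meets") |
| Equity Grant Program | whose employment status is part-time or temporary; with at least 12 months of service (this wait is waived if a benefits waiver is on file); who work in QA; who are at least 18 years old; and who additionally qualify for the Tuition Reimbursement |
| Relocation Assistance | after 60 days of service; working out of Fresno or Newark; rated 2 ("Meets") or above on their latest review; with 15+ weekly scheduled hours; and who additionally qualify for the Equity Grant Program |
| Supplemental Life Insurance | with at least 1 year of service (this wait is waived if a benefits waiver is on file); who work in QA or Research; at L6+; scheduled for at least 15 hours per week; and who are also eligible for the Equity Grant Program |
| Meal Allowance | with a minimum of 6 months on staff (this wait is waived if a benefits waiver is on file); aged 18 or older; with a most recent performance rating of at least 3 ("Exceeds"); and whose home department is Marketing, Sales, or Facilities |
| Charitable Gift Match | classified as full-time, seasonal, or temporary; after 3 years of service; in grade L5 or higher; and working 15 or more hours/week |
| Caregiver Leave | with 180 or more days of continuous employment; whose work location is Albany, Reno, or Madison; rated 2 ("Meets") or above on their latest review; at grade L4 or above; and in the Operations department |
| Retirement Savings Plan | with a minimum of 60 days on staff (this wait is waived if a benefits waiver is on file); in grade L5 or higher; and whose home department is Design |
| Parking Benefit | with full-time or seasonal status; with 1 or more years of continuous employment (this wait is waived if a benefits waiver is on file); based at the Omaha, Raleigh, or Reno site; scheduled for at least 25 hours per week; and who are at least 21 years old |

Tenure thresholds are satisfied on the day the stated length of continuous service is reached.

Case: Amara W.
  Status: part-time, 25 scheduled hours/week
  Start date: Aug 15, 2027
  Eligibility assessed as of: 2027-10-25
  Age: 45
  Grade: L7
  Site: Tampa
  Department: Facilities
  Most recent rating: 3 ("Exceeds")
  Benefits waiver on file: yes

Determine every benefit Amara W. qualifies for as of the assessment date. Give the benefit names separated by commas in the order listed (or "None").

Meal Allowance

Service from Aug 15, 2027 to 2027-10-25: 71 days.
Tuition Reimbursement — status part-time ✓; benefits waiver on file ✓; dept Facilities ✓; 25 hrs/wk < 35 ✗ → not eligible.
Equity Grant Program — status part-time ✓; benefits waiver on file ✓; dept Facilities ✗ → not eligible.
Relocation Assistance — service 71 days ≥ 60 days ✓; site Tampa ✗ (not Fresno or Newark) → not eligible.
Supplemental Life Insurance — benefits waiver on file ✓; dept Facilities ✗ → not eligible.
Meal Allowance — benefits waiver on file ✓; age 45 ≥ 18 ✓; rating 3 ≥ 3 ✓; dept Facilities ✓ → eligible.
Charitable Gift Match — status part-time ✗ (requires full-time, seasonal, or temporary) → not eligible.
Caregiver Leave — service 71 days < 180 days ✗ → not eligible.
Retirement Savings Plan — benefits waiver on file ✓; grade L7 ≥ L5 ✓; dept Facilities ✗ → not eligible.
Parking Benefit — status part-time ✗ (requires full-time or seasonal) → not eligible.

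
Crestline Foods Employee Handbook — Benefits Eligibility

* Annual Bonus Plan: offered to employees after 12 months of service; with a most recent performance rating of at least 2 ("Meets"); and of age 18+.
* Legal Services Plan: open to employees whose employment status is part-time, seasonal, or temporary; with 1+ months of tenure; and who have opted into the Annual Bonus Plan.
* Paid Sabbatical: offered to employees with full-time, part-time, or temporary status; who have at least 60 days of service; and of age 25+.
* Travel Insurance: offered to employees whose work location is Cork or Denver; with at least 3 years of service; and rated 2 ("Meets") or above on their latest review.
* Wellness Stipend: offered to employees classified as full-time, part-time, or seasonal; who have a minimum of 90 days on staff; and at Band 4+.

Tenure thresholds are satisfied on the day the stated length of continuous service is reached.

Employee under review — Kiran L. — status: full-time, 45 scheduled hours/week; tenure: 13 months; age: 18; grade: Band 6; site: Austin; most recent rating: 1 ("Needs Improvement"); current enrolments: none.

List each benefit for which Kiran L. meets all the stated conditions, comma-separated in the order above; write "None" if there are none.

Wellness Stipend

Annual Bonus Plan — service 13 months ≥ 12 months ✓; rating 1 < 2 ✗ → not eligible.
Legal Services Plan — status full-time ✗ (requires part-time, seasonal, or temporary) → not eligible.
Paid Sabbatical — status full-time ✓; service 13 months ≥ 60 days ✓; age 18 < 25 ✗ → not eligible.
Travel Insurance — site Austin ✗ (not Cork or Denver) → not eligible.
Wellness Stipend — status full-time ✓; service 13 months ≥ 90 days ✓; grade Band 6 ≥ Band 4 ✓ → eligible.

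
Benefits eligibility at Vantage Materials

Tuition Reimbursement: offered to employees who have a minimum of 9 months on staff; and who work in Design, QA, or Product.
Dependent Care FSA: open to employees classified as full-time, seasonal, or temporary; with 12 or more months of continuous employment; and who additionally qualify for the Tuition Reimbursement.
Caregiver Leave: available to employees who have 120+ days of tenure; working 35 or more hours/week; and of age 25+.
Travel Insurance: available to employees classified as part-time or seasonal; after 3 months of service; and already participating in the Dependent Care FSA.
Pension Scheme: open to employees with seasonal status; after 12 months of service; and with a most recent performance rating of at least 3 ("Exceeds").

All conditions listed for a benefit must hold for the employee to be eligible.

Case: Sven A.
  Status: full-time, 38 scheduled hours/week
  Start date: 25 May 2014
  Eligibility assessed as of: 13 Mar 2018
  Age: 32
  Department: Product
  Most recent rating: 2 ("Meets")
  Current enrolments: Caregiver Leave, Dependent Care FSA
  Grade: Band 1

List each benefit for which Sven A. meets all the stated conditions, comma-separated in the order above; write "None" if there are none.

Service from 25 May 2014 to 13 Mar 2018: 1388 days.
Tuition Reimbursement — service 1388 days ≥ 9 months (≈270 days) ✓; dept Product ✓ → eligible.
Dependent Care FSA — status full-time ✓; service 1388 days ≥ 12 months (≈360 days) ✓; eligible for Tuition Reimbursement ✓ → eligible.
Caregiver Leave — service 1388 days ≥ 120 days ✓; 38 hrs/wk ≥ 35 ✓; age 32 ≥ 25 ✓ → eligible.
Travel Insurance — status full-time ✗ (requires part-time or seasonal) → not eligible.
Pension Scheme — status full-time ✗ (requires seasonal) → not eligible.

Tuition Reimbursement, Dependent Care FSA, Caregiver Leave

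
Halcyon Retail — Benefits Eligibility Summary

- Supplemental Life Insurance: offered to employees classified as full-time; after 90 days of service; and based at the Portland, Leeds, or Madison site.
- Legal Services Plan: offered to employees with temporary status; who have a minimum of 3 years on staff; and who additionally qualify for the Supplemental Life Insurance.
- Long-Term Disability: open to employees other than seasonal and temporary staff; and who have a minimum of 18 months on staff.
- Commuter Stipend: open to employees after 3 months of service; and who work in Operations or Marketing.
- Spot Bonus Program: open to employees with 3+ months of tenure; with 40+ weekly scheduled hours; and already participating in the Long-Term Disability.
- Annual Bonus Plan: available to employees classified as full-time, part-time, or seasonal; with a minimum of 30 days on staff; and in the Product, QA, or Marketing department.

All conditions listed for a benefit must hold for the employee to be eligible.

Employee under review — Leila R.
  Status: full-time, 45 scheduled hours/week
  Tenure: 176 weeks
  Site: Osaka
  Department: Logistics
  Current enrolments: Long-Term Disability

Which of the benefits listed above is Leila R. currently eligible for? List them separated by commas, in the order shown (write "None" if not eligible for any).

Long-Term Disability, Spot Bonus Program

Supplemental Life Insurance — status full-time ✓; service 176 weeks ≥ 90 days ✓; site Osaka ✗ (not Portland, Leeds, or Madison) → not eligible.
Legal Services Plan — status full-time ✗ (requires temporary) → not eligible.
Long-Term Disability — status full-time ✓ (not excluded); service 176 weeks ≥ 18 months (≈540 days) ✓ → eligible.
Commuter Stipend — service 176 weeks ≥ 3 months (≈90 days) ✓; dept Logistics ✗ → not eligible.
Spot Bonus Program — service 176 weeks ≥ 3 months (≈90 days) ✓; 45 hrs/wk ≥ 40 ✓; enrolled in Long-Term Disability ✓ → eligible.
Annual Bonus Plan — status full-time ✓; service 176 weeks ≥ 30 days ✓; dept Logistics ✗ → not eligible.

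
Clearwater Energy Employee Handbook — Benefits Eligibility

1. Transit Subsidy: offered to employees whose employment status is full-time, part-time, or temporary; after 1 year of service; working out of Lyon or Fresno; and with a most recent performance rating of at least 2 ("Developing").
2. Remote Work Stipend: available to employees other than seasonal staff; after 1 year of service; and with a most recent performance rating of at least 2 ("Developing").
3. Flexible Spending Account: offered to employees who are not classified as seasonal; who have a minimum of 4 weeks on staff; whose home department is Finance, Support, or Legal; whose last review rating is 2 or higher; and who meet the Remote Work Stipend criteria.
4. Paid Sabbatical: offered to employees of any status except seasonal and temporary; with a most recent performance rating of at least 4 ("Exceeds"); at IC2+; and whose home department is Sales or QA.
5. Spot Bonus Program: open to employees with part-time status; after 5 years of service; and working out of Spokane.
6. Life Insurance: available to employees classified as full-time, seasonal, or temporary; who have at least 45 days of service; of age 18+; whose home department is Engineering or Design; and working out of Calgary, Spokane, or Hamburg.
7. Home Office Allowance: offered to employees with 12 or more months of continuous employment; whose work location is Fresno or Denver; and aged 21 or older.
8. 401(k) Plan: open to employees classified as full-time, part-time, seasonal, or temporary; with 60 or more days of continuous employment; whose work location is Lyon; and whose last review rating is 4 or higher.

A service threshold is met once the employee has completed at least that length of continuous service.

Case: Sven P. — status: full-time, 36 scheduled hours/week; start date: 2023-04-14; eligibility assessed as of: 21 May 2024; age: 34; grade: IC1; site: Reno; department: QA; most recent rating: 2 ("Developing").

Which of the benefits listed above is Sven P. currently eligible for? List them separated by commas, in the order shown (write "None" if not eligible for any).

Remote Work Stipend

Service from 2023-04-14 to 21 May 2024: 403 days.
Transit Subsidy — status full-time ✓; service 403 days ≥ 1 year (≈365 days) ✓; site Reno ✗ (not Lyon or Fresno) → not eligible.
Remote Work Stipend — status full-time ✓ (not excluded); service 403 days ≥ 1 year (≈365 days) ✓; rating 2 ≥ 2 ✓ → eligible.
Flexible Spending Account — status full-time ✓ (not excluded); service 403 days ≥ 4 weeks (≈28 days) ✓; dept QA ✗ → not eligible.
Paid Sabbatical — status full-time ✓ (not excluded); rating 2 < 4 ✗ → not eligible.
Spot Bonus Program — status full-time ✗ (requires part-time) → not eligible.
Life Insurance — status full-time ✓; service 403 days ≥ 45 days ✓; age 34 ≥ 18 ✓; dept QA ✗ → not eligible.
Home Office Allowance — service 403 days ≥ 12 months (≈360 days) ✓; site Reno ✗ (not Fresno or Denver) → not eligible.
401(k) Plan — status full-time ✓; service 403 days ≥ 60 days ✓; site Reno ✗ (not Lyon) → not eligible.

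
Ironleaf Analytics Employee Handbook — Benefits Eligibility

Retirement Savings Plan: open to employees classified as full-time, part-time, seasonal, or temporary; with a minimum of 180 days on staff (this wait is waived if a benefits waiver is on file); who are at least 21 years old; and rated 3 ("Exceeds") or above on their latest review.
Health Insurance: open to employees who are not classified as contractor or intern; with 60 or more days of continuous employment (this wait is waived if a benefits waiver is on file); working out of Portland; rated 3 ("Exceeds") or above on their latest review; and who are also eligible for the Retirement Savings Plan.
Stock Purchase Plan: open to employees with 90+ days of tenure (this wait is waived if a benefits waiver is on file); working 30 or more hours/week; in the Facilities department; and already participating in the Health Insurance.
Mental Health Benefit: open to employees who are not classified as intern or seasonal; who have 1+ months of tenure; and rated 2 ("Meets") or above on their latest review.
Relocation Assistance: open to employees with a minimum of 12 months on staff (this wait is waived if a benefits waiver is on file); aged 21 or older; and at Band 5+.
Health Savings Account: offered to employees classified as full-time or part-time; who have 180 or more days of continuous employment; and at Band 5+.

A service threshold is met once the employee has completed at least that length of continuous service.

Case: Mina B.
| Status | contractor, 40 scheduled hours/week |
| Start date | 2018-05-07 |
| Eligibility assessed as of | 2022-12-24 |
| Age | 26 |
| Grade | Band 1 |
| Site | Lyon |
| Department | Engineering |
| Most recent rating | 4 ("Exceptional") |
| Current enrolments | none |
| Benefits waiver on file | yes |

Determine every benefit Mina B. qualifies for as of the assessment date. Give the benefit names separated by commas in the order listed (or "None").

Mental Health Benefit

Service from 2018-05-07 to 2022-12-24: 1692 days.
Retirement Savings Plan — status contractor ✗ (requires full-time, part-time, seasonal, or temporary) → not eligible.
Health Insurance — status contractor ✗ (excluded) → not eligible.
Stock Purchase Plan — benefits waiver on file ✓; 40 hrs/wk ≥ 30 ✓; dept Engineering ✗ → not eligible.
Mental Health Benefit — status contractor ✓ (not excluded); service 1692 days ≥ 1 month (≈30 days) ✓; rating 4 ≥ 2 ✓ → eligible.
Relocation Assistance — benefits waiver on file ✓; age 26 ≥ 21 ✓; grade Band 1 < Band 5 ✗ → not eligible.
Health Savings Account — status contractor ✗ (requires full-time or part-time) → not eligible.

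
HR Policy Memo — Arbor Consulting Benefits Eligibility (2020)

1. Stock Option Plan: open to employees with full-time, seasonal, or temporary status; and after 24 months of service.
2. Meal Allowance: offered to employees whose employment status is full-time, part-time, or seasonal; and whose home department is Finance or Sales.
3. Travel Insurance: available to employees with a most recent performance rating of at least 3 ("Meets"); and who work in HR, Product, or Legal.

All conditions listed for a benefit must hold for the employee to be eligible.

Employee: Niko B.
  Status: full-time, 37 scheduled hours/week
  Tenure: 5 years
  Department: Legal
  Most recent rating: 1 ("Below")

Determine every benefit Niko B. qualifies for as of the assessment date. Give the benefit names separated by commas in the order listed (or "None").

Stock Option Plan — status full-time ✓; service 5 years ≥ 24 months (≈720 days) ✓ → eligible.
Meal Allowance — status full-time ✓; dept Legal ✗ → not eligible.
Travel Insurance — rating 1 < 3 ✗ → not eligible.

Stock Option Plan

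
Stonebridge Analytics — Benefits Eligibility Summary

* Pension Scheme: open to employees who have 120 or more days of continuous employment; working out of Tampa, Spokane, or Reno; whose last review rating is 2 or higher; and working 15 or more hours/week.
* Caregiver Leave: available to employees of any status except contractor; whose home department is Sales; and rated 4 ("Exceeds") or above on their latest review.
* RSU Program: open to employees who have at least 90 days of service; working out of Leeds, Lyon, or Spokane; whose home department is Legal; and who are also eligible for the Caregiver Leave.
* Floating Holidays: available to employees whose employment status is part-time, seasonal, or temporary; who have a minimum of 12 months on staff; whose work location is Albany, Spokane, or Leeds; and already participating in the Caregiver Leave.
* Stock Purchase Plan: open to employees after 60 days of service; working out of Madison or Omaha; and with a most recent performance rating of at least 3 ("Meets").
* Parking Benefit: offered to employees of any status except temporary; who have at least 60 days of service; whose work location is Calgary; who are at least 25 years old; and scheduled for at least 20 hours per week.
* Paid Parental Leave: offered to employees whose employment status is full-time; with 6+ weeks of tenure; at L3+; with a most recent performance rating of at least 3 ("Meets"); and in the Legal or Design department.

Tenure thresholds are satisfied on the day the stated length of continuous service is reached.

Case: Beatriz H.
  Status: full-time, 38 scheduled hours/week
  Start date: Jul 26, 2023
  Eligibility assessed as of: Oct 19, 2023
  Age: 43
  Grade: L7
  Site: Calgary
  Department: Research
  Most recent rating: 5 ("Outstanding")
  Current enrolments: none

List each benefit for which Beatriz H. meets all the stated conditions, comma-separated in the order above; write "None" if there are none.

Parking Benefit

Service from Jul 26, 2023 to Oct 19, 2023: 85 days.
Pension Scheme — service 85 days < 120 days ✗ → not eligible.
Caregiver Leave — status full-time ✓ (not excluded); dept Research ✗ → not eligible.
RSU Program — service 85 days < 90 days ✗ → not eligible.
Floating Holidays — status full-time ✗ (requires part-time, seasonal, or temporary) → not eligible.
Stock Purchase Plan — service 85 days ≥ 60 days ✓; site Calgary ✗ (not Madison or Omaha) → not eligible.
Parking Benefit — status full-time ✓ (not excluded); service 85 days ≥ 60 days ✓; site Calgary ✓; age 43 ≥ 25 ✓; 38 hrs/wk ≥ 20 ✓ → eligible.
Paid Parental Leave — status full-time ✓; service 85 days ≥ 6 weeks (≈42 days) ✓; grade L7 ≥ L3 ✓; rating 5 ≥ 3 ✓; dept Research ✗ → not eligible.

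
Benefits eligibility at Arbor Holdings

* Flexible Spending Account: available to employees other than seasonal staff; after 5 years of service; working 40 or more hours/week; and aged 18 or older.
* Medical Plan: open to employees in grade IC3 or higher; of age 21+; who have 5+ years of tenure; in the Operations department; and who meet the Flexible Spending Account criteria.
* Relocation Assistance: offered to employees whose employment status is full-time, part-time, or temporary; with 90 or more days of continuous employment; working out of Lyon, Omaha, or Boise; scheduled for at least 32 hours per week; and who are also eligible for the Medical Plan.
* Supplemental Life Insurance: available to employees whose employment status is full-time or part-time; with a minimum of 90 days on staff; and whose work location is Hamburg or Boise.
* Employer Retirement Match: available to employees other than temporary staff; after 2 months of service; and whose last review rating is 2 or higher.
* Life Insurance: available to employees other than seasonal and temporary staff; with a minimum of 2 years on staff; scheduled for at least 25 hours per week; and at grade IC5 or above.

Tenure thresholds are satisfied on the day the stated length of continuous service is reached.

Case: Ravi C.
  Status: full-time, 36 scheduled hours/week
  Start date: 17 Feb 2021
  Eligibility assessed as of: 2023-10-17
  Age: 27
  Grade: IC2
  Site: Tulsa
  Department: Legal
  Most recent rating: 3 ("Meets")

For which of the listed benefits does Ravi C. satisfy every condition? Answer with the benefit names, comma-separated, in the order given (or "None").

Employer Retirement Match

Service from 17 Feb 2021 to 2023-10-17: 972 days.
Flexible Spending Account — status full-time ✓ (not excluded); service 972 days < 5 years (≈1825 days) ✗ → not eligible.
Medical Plan — grade IC2 < IC3 ✗ → not eligible.
Relocation Assistance — status full-time ✓; service 972 days ≥ 90 days ✓; site Tulsa ✗ (not Lyon, Omaha, or Boise) → not eligible.
Supplemental Life Insurance — status full-time ✓; service 972 days ≥ 90 days ✓; site Tulsa ✗ (not Hamburg or Boise) → not eligible.
Employer Retirement Match — status full-time ✓ (not excluded); service 972 days ≥ 2 months (≈60 days) ✓; rating 3 ≥ 2 ✓ → eligible.
Life Insurance — status full-time ✓ (not excluded); service 972 days ≥ 2 years (≈730 days) ✓; 36 hrs/wk ≥ 25 ✓; grade IC2 < IC5 ✗ → not eligible.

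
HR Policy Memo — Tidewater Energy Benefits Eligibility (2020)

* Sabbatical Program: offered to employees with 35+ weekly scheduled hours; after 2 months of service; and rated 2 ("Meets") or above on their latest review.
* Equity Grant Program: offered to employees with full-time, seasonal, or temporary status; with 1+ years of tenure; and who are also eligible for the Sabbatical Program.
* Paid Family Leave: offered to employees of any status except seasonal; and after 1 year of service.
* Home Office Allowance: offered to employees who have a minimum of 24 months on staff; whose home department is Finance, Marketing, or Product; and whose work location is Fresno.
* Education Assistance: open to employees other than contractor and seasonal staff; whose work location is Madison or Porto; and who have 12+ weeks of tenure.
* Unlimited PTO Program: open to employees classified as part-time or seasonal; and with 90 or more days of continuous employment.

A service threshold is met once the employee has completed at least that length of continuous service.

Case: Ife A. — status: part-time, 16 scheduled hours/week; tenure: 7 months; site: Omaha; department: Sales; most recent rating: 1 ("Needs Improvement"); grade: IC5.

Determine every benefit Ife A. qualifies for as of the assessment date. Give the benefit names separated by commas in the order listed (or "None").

Sabbatical Program — 16 hrs/wk < 35 ✗ → not eligible.
Equity Grant Program — status part-time ✗ (requires full-time, seasonal, or temporary) → not eligible.
Paid Family Leave — status part-time ✓ (not excluded); service 7 months < 1 year (≈365 days) ✗ → not eligible.
Home Office Allowance — service 7 months < 24 months ✗ → not eligible.
Education Assistance — status part-time ✓ (not excluded); site Omaha ✗ (not Madison or Porto) → not eligible.
Unlimited PTO Program — status part-time ✓; service 7 months ≥ 90 days ✓ → eligible.

Unlimited PTO Program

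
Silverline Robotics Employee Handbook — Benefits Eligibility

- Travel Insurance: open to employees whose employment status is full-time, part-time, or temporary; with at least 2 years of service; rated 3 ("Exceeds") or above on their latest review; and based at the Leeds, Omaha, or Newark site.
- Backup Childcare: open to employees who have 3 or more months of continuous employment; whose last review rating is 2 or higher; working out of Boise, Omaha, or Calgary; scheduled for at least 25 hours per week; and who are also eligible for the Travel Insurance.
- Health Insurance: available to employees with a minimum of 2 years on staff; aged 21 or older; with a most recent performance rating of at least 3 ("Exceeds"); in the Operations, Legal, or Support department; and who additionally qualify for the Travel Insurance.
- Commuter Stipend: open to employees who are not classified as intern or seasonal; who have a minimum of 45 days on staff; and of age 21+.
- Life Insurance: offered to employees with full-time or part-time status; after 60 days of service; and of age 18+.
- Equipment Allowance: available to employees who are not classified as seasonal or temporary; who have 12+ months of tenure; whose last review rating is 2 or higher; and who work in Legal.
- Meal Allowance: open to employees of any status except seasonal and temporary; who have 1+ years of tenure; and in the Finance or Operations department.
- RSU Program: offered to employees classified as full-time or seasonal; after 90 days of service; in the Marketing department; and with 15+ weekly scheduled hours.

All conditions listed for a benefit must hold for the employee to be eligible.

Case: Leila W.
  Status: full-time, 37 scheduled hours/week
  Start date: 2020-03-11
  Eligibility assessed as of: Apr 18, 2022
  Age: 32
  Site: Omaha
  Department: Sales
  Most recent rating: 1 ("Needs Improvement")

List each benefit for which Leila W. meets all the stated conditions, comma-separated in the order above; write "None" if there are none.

Commuter Stipend, Life Insurance

Service from 2020-03-11 to Apr 18, 2022: 768 days.
Travel Insurance — status full-time ✓; service 768 days ≥ 2 years (≈730 days) ✓; rating 1 < 3 ✗ → not eligible.
Backup Childcare — service 768 days ≥ 3 months (≈90 days) ✓; rating 1 < 2 ✗ → not eligible.
Health Insurance — service 768 days ≥ 2 years (≈730 days) ✓; age 32 ≥ 21 ✓; rating 1 < 3 ✗ → not eligible.
Commuter Stipend — status full-time ✓ (not excluded); service 768 days ≥ 45 days ✓; age 32 ≥ 21 ✓ → eligible.
Life Insurance — status full-time ✓; service 768 days ≥ 60 days ✓; age 32 ≥ 18 ✓ → eligible.
Equipment Allowance — status full-time ✓ (not excluded); service 768 days ≥ 12 months (≈360 days) ✓; rating 1 < 2 ✗ → not eligible.
Meal Allowance — status full-time ✓ (not excluded); service 768 days ≥ 1 year (≈365 days) ✓; dept Sales ✗ → not eligible.
RSU Program — status full-time ✓; service 768 days ≥ 90 days ✓; dept Sales ✗ → not eligible.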